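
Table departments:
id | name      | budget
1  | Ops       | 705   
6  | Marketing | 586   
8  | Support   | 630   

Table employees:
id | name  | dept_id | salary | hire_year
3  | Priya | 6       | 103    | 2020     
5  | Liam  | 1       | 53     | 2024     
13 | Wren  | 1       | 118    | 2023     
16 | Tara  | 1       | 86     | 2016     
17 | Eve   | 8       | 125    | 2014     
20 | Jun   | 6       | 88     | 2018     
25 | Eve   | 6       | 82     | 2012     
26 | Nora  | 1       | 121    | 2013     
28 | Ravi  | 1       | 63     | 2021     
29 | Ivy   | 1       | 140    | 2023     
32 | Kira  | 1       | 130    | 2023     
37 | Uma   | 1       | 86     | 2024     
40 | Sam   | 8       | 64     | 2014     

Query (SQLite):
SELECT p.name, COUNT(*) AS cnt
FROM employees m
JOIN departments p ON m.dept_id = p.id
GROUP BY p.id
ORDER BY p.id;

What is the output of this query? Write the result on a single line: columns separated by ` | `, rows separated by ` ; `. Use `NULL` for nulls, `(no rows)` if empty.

Ops | 8 ; Marketing | 3 ; Support | 2

Join each employees row to its departments via dept_id.
Group joined rows by departments.id; compute COUNT(*) per group.
  1: ids {5, 13, 16, 26, 28, 29, 32, 37} → COUNT(*)=8
  6: ids {3, 20, 25} → COUNT(*)=3
  8: ids {17, 40} → COUNT(*)=2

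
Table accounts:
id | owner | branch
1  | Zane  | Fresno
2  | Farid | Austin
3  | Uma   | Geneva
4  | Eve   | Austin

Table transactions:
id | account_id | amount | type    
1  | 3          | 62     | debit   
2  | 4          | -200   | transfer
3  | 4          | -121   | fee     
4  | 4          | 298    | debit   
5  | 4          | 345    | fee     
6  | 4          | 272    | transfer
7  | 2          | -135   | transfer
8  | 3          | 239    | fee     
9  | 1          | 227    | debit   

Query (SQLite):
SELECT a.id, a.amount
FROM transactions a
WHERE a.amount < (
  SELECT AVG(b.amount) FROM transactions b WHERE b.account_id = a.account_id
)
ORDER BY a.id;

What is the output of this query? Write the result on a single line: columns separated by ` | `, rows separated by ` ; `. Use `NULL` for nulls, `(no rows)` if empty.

For each transactions row a, compute AVG(amount) over rows sharing a.account_id.
Keep row a if a.amount < that per-group AVG.
  account_id=1: AVG(amount) = 227.0
  account_id=2: AVG(amount) = -135.0
  account_id=3: AVG(amount) = 150.5
  account_id=4: AVG(amount) = 118.8

1 | 62 ; 2 | -200 ; 3 | -121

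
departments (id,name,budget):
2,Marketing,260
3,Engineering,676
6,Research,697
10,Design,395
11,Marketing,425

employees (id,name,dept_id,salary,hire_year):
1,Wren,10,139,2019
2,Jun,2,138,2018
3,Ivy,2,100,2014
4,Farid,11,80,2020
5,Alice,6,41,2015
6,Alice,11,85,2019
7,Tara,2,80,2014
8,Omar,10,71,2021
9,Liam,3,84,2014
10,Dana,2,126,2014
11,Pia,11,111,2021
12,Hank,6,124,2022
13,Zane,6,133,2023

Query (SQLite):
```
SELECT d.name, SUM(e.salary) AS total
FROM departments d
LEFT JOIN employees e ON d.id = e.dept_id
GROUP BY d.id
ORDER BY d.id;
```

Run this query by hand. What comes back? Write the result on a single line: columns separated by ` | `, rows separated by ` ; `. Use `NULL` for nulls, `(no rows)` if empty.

Marketing | 444 ; Engineering | 84 ; Research | 298 ; Design | 210 ; Marketing | 276

LEFT JOIN keeps every departments row; unmatched ones get NULL for employees columns.
Group by departments.id and compute SUM(e.salary). SUM over an all-NULL group is NULL.
  2: ids {2, 3, 7, 10} → SUM(e.salary)=444
  3: ids {9} → SUM(e.salary)=84
  6: ids {5, 12, 13} → SUM(e.salary)=298
  10: ids {1, 8} → SUM(e.salary)=210
  11: ids {4, 6, 11} → SUM(e.salary)=276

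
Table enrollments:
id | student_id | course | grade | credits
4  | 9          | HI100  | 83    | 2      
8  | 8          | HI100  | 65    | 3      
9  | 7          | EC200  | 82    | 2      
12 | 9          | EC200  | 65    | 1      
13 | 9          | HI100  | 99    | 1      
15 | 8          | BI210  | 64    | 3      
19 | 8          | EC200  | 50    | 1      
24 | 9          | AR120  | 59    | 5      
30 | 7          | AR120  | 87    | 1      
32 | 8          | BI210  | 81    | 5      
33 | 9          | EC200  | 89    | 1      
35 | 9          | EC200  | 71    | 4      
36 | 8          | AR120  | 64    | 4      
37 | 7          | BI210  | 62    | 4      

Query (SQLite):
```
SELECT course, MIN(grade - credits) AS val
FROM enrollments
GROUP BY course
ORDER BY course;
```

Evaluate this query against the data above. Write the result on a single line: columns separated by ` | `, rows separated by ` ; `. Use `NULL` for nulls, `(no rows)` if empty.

For each row compute grade - credits.
Group by course; take MIN of the expression per group.
  AR120: ids {24, 30, 36} → MIN(grade - credits)=54
  BI210: ids {15, 32, 37} → MIN(grade - credits)=58
  EC200: ids {9, 12, 19, 33, 35} → MIN(grade - credits)=49
  HI100: ids {4, 8, 13} → MIN(grade - credits)=62

AR120 | 54 ; BI210 | 58 ; EC200 | 49 ; HI100 | 62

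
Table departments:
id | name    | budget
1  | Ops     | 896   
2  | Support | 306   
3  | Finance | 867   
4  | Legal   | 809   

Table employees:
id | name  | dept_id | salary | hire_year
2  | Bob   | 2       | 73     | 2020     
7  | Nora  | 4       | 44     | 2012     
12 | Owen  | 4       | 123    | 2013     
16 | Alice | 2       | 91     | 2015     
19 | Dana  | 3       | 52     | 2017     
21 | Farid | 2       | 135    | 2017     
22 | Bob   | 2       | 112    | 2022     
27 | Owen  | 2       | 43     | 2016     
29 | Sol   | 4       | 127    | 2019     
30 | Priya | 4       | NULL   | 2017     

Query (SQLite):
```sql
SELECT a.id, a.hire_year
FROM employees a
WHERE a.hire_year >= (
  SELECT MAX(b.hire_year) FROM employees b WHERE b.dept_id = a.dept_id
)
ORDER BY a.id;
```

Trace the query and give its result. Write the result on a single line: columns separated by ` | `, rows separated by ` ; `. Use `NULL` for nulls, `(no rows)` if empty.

For each employees row a, compute MAX(hire_year) over rows sharing a.dept_id.
Keep row a if a.hire_year >= that per-group MAX.
  dept_id=2: MAX(hire_year) = 2022
  dept_id=3: MAX(hire_year) = 2017
  dept_id=4: MAX(hire_year) = 2019

19 | 2017 ; 22 | 2022 ; 29 | 2019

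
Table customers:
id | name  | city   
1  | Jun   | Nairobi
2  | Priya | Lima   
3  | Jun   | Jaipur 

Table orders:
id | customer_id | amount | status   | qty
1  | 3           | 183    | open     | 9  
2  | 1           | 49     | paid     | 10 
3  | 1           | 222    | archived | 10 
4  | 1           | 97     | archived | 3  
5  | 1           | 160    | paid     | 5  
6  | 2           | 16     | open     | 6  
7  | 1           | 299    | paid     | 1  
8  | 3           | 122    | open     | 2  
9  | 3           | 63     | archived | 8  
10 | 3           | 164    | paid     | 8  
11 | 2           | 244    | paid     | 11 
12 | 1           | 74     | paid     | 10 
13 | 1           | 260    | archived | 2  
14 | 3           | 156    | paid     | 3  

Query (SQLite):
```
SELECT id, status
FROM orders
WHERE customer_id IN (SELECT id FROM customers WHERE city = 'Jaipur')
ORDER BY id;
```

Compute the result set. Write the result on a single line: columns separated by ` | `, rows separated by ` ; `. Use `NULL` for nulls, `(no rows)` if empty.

Inner query: customers.id where city = 'Jaipur'.
Outer: keep orders rows whose customer_id is in that set.
Inner query → {3}

1 | open ; 8 | open ; 9 | archived ; 10 | paid ; 14 | paid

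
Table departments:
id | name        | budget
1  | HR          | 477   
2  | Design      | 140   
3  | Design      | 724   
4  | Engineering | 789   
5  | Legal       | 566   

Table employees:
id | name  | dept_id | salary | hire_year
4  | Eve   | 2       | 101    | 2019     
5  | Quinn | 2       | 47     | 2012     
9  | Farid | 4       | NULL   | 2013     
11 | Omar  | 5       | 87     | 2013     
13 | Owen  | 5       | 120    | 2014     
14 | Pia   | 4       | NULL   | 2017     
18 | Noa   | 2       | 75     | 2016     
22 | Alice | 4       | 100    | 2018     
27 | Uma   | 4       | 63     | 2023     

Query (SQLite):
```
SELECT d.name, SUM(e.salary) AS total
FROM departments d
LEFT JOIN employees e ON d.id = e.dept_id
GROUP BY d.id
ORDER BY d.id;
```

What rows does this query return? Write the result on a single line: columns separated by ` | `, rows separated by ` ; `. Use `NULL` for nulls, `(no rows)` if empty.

LEFT JOIN keeps every departments row; unmatched ones get NULL for employees columns.
Group by departments.id and compute SUM(e.salary). SUM over an all-NULL group is NULL.
  1: ids {—} → SUM(e.salary)=NULL
  2: ids {4, 5, 18} → SUM(e.salary)=223
  3: ids {—} → SUM(e.salary)=NULL
  4: ids {9, 14, 22, 27} → SUM(e.salary)=163
  5: ids {11, 13} → SUM(e.salary)=207

HR | NULL ; Design | 223 ; Design | NULL ; Engineering | 163 ; Legal | 207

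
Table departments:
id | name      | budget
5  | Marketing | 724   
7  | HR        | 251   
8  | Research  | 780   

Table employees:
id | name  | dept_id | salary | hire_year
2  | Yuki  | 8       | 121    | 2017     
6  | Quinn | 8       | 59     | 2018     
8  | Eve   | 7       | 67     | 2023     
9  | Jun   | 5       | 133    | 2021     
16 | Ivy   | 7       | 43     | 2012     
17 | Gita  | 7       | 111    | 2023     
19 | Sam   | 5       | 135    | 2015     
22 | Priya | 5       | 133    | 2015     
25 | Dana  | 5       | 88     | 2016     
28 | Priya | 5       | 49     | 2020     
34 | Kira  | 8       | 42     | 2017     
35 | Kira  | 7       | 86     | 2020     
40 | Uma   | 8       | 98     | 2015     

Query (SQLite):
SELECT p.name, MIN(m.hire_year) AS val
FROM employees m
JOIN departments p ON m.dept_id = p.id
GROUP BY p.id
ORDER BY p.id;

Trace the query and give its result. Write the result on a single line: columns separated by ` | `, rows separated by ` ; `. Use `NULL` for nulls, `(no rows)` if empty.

Join each employees row to its departments via dept_id.
Group joined rows by departments.id; compute MIN(m.hire_year) per group.
  5: ids {9, 19, 22, 25, 28} → MIN(m.hire_year)=2015
  7: ids {8, 16, 17, 35} → MIN(m.hire_year)=2012
  8: ids {2, 6, 34, 40} → MIN(m.hire_year)=2015

Marketing | 2015 ; HR | 2012 ; Research | 2015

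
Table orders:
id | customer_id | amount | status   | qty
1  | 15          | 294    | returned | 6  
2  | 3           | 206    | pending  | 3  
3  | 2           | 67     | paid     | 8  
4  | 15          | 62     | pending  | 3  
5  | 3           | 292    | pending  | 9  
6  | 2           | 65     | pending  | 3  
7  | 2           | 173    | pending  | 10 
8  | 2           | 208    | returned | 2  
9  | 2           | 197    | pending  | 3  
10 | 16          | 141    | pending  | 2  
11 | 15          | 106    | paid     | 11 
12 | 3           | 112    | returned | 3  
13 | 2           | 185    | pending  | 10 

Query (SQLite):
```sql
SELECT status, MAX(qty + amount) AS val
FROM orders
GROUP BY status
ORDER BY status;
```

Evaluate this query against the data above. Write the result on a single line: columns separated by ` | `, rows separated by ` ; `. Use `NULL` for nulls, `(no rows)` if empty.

paid | 117 ; pending | 301 ; returned | 300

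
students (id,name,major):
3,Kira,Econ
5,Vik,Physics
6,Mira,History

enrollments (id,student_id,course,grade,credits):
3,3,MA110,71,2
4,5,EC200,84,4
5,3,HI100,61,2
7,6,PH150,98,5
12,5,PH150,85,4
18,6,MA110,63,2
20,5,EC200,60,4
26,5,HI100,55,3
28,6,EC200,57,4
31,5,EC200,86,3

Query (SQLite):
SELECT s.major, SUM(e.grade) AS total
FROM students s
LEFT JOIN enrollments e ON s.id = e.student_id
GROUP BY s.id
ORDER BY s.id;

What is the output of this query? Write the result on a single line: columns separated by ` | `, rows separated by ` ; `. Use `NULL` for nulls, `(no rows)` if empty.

Econ | 132 ; Physics | 370 ; History | 218

LEFT JOIN keeps every students row; unmatched ones get NULL for enrollments columns.
Group by students.id and compute SUM(e.grade). SUM over an all-NULL group is NULL.
  3: ids {3, 5} → SUM(e.grade)=132
  5: ids {4, 12, 20, 26, 31} → SUM(e.grade)=370
  6: ids {7, 18, 28} → SUM(e.grade)=218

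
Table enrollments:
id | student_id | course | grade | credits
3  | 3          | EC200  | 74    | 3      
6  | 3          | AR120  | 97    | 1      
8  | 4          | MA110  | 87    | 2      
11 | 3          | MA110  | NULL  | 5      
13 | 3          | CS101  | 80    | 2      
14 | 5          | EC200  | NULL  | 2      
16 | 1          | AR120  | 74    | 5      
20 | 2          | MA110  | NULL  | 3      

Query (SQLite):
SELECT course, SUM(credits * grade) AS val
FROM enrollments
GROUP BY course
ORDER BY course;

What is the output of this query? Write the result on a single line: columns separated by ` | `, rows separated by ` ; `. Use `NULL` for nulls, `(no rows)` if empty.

For each row compute credits * grade.
Group by course; take SUM of the expression per group.
  AR120: ids {6, 16} → SUM(credits * grade)=467
  CS101: ids {13} → SUM(credits * grade)=160
  EC200: ids {3, 14} → SUM(credits * grade)=222
  MA110: ids {8, 11, 20} → SUM(credits * grade)=174

AR120 | 467 ; CS101 | 160 ; EC200 | 222 ; MA110 | 174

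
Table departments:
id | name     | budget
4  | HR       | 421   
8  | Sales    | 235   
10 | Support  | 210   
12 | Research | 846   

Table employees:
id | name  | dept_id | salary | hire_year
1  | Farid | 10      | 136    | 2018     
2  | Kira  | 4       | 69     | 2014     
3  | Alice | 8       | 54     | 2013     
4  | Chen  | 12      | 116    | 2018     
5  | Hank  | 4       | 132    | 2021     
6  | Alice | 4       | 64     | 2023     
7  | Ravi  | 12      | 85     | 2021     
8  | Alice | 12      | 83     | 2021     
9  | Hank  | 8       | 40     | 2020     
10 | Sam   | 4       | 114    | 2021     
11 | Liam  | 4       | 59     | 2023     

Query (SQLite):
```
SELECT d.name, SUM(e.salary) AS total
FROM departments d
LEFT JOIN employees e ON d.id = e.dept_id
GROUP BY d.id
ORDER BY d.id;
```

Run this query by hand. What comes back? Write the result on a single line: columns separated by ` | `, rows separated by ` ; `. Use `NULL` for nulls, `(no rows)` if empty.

HR | 438 ; Sales | 94 ; Support | 136 ; Research | 284

LEFT JOIN keeps every departments row; unmatched ones get NULL for employees columns.
Group by departments.id and compute SUM(e.salary). SUM over an all-NULL group is NULL.
  4: ids {2, 5, 6, 10, 11} → SUM(e.salary)=438
  8: ids {3, 9} → SUM(e.salary)=94
  10: ids {1} → SUM(e.salary)=136
  12: ids {4, 7, 8} → SUM(e.salary)=284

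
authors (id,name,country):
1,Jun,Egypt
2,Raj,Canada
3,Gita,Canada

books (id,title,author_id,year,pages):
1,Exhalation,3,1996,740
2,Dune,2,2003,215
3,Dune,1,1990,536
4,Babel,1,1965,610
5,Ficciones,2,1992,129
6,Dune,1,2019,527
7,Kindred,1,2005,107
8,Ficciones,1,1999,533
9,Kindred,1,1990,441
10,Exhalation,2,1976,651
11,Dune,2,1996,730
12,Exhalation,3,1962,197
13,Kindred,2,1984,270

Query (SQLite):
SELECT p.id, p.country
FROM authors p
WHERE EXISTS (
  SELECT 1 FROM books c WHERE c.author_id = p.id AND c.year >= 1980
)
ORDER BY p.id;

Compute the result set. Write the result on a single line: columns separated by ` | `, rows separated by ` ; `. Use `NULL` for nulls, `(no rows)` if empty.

1 | Egypt ; 2 | Canada ; 3 | Canada

For each authors row, check whether any books with matching author_id has year >= 1980.
Keep rows where that is true.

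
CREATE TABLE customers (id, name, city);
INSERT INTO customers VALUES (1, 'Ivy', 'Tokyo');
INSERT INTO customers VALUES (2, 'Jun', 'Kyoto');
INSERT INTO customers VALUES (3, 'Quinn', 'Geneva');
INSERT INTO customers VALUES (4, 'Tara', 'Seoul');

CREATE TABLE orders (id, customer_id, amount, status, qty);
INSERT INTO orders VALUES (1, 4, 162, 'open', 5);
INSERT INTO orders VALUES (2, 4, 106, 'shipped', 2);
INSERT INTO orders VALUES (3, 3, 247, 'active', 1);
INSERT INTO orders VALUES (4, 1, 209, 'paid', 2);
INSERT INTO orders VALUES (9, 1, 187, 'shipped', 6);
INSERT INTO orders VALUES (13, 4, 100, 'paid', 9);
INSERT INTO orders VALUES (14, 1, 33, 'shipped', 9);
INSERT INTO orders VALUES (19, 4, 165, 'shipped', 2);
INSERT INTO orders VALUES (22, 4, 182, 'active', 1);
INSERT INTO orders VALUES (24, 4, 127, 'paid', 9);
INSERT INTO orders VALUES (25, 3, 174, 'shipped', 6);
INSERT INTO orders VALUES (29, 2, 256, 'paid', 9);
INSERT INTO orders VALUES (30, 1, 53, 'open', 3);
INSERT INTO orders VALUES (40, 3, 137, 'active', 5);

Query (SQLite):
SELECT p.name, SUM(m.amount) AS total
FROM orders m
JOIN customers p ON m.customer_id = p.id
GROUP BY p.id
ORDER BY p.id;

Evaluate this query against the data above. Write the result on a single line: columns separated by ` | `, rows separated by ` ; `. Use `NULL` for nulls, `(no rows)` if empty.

Ivy | 482 ; Jun | 256 ; Quinn | 558 ; Tara | 842

Join each orders row to its customers via customer_id.
Group joined rows by customers.id; compute SUM(m.amount) per group.
  1: ids {4, 9, 14, 30} → SUM(m.amount)=482
  2: ids {29} → SUM(m.amount)=256
  3: ids {3, 25, 40} → SUM(m.amount)=558
  4: ids {1, 2, 13, 19, 22, 24} → SUM(m.amount)=842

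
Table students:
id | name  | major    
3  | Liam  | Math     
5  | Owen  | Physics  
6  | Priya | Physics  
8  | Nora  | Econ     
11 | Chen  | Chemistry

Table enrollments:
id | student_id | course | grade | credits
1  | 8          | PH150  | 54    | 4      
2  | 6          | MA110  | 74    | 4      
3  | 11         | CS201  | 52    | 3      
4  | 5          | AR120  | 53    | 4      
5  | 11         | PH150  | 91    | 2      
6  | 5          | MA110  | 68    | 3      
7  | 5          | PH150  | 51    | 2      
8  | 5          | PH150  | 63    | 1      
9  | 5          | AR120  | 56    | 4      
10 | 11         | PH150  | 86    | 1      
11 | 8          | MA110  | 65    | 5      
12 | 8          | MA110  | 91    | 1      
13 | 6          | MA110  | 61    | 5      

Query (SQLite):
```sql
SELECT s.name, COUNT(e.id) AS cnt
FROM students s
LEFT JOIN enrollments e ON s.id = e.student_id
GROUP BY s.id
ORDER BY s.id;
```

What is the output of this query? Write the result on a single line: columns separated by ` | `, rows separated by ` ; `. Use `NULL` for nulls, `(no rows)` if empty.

Liam | 0 ; Owen | 5 ; Priya | 2 ; Nora | 3 ; Chen | 3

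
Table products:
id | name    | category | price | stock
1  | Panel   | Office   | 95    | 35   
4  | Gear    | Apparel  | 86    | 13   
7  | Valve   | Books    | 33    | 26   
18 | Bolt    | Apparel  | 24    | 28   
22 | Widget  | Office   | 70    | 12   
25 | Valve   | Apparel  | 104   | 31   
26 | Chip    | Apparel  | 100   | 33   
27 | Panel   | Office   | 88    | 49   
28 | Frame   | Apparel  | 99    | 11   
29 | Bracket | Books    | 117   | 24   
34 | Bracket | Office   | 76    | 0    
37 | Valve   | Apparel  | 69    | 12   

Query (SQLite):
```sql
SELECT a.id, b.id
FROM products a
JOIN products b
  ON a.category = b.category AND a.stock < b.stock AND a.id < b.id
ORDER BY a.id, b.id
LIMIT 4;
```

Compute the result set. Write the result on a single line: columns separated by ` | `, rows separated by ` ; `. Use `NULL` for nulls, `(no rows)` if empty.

Pairs (a,b) with same category, a.stock < b.stock, a.id < b.id.
category groups: Apparel:{4,18,25,26,28,37} Books:{7,29} Office:{1,22,27,34}
Ordered by (a.id, b.id); first 4.

1 | 27 ; 4 | 18 ; 4 | 25 ; 4 | 26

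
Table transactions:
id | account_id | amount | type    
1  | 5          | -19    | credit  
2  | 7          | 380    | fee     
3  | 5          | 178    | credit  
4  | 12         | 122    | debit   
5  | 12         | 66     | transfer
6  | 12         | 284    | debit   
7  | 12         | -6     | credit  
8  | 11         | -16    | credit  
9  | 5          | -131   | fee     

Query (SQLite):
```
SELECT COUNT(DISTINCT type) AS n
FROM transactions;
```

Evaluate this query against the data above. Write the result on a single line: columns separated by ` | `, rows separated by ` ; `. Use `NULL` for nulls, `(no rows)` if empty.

4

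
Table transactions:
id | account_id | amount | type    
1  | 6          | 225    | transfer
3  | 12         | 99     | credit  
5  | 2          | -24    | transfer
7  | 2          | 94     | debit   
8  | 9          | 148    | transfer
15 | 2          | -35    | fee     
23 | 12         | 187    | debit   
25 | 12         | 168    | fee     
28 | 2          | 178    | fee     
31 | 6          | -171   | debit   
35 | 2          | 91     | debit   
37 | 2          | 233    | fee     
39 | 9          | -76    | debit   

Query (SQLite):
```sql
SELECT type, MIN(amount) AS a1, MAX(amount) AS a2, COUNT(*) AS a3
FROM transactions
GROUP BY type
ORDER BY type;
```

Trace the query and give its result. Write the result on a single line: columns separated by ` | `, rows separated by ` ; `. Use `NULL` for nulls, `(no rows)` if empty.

Group transactions by type.
Per group compute: MIN(amount), MAX(amount), COUNT(*).
  credit: ids {3} → MIN(amount)=99, MAX(amount)=99, COUNT(*)=1
  debit: ids {7, 23, 31, 35, 39} → MIN(amount)=-171, MAX(amount)=187, COUNT(*)=5
  fee: ids {15, 25, 28, 37} → MIN(amount)=-35, MAX(amount)=233, COUNT(*)=4
  transfer: ids {1, 5, 8} → MIN(amount)=-24, MAX(amount)=225, COUNT(*)=3

credit | 99 | 99 | 1 ; debit | -171 | 187 | 5 ; fee | -35 | 233 | 4 ; transfer | -24 | 225 | 3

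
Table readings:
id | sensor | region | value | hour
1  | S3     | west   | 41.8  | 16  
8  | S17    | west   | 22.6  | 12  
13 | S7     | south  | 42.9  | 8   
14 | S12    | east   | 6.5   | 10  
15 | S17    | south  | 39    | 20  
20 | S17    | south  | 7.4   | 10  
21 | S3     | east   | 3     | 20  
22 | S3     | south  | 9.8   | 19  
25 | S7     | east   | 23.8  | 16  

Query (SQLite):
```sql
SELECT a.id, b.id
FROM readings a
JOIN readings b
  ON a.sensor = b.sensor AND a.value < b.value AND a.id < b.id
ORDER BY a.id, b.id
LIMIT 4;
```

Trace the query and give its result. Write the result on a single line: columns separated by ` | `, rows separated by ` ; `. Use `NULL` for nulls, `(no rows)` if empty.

8 | 15 ; 21 | 22

Pairs (a,b) with same sensor, a.value < b.value, a.id < b.id.
sensor groups: S12:{14} S17:{8,15,20} S3:{1,21,22} S7:{13,25}
Ordered by (a.id, b.id); first 4.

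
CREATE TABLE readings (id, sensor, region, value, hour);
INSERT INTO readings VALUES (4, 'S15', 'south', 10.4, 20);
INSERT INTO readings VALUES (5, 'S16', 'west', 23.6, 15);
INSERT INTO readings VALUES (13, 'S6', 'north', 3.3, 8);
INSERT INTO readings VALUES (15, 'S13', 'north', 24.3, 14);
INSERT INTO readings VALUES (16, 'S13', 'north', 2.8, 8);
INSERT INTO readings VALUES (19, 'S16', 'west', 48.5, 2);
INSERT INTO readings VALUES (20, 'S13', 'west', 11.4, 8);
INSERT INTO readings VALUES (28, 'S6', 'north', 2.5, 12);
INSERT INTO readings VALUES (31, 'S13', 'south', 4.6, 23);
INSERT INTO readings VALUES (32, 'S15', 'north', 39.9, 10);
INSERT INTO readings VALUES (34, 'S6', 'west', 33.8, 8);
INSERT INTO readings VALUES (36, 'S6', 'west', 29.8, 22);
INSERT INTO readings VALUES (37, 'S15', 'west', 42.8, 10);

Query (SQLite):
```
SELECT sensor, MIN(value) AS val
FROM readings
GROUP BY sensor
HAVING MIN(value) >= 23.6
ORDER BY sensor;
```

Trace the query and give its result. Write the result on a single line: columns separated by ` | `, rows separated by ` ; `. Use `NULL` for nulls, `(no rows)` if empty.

Partition readings by sensor; compute MIN(value) within each group.
HAVING: keep groups where MIN(value) >= 23.6.
  S13: ids {15, 16, 20, 31} → MIN(value)=2.8
  S15: ids {4, 32, 37} → MIN(value)=10.4
  S16: ids {5, 19} → MIN(value)=23.6
  S6: ids {13, 28, 34, 36} → MIN(value)=2.5

S16 | 23.6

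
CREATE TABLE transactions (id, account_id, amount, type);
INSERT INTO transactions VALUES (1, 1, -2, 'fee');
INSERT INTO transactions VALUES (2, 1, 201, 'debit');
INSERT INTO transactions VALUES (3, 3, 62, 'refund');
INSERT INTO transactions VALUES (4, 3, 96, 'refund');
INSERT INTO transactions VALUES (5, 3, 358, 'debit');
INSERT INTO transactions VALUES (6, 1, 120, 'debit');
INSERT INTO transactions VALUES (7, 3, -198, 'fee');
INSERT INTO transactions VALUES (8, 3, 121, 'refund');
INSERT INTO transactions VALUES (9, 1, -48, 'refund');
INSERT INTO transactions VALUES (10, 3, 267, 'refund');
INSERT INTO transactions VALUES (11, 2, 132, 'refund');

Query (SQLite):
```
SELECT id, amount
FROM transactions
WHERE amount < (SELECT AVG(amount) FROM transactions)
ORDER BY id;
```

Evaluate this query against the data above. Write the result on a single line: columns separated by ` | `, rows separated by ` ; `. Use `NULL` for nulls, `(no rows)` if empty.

1 | -2 ; 3 | 62 ; 4 | 96 ; 7 | -198 ; 9 | -48

Scalar subquery: AVG(amount) over all transactions rows = 100.818182 (≈; comparison uses full precision).
Keep rows where amount < that value.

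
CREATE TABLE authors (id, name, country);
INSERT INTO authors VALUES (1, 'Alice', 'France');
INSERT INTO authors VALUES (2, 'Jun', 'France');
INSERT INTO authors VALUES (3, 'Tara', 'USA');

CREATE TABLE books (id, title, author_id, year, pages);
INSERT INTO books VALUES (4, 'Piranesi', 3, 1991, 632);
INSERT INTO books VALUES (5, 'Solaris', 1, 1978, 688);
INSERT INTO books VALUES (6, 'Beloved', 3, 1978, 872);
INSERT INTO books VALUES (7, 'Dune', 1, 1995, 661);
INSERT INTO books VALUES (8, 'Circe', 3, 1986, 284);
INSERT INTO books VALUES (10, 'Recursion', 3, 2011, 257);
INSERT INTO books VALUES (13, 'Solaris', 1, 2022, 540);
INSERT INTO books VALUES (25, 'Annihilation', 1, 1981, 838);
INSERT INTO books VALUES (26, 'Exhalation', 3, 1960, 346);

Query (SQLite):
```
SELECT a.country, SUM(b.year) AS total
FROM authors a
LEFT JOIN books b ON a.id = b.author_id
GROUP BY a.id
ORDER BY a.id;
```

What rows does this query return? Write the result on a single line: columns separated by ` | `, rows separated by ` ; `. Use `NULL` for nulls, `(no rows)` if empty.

France | 7976 ; France | NULL ; USA | 9926

LEFT JOIN keeps every authors row; unmatched ones get NULL for books columns.
Group by authors.id and compute SUM(b.year). SUM over an all-NULL group is NULL.
  1: ids {5, 7, 13, 25} → SUM(b.year)=7976
  2: ids {—} → SUM(b.year)=NULL
  3: ids {4, 6, 8, 10, 26} → SUM(b.year)=9926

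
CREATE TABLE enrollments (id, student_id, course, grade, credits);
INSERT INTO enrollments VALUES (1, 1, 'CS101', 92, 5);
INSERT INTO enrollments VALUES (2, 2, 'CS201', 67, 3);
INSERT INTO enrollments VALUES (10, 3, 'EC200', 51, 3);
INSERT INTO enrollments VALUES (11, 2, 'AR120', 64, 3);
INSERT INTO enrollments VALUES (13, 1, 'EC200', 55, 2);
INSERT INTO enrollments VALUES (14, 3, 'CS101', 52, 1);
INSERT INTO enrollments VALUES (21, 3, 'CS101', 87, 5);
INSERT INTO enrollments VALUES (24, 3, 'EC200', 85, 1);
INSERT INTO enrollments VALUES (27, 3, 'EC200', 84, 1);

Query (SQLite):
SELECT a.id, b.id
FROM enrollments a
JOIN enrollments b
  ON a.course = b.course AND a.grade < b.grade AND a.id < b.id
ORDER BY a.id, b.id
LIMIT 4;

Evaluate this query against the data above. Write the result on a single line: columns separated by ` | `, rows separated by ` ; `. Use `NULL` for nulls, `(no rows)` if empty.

Pairs (a,b) with same course, a.grade < b.grade, a.id < b.id.
course groups: AR120:{11} CS101:{1,14,21} CS201:{2} EC200:{10,13,24,27}
Ordered by (a.id, b.id); first 4.

10 | 13 ; 10 | 24 ; 10 | 27 ; 13 | 24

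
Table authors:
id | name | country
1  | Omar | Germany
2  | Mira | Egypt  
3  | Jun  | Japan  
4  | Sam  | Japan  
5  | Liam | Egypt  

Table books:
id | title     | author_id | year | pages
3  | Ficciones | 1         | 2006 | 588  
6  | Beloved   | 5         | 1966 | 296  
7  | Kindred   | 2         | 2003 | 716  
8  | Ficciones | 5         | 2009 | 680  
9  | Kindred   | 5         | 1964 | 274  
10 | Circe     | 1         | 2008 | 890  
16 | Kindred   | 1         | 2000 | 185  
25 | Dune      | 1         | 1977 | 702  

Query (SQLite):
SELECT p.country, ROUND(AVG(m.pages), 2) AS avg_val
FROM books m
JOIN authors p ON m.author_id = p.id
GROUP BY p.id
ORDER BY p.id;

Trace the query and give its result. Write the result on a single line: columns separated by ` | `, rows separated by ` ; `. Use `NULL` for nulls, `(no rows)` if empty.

Germany | 591.25 ; Egypt | 716 ; Egypt | 416.67

Join each books row to its authors via author_id.
Group joined rows by authors.id; compute ROUND(AVG(m.pages), 2) per group.
  1: ids {3, 10, 16, 25} → ROUND(AVG(m.pages), 2)=591.25
  2: ids {7} → ROUND(AVG(m.pages), 2)=716
  5: ids {6, 8, 9} → ROUND(AVG(m.pages), 2)=416.67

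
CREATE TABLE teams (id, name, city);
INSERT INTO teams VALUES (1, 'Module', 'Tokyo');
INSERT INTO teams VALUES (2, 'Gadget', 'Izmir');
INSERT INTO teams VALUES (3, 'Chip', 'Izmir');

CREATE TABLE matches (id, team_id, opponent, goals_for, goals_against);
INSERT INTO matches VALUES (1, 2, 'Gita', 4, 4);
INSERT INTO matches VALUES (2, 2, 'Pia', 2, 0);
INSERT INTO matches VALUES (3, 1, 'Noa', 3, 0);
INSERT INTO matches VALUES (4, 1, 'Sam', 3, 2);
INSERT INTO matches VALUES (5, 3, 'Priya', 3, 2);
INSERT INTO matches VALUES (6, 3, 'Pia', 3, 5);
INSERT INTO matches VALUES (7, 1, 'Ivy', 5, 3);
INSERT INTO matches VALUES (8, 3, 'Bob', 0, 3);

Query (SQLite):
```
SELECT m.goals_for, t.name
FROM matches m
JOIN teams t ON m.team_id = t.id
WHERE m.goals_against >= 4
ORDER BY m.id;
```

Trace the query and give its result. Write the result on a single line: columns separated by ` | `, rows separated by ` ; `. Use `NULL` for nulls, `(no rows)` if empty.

4 | Gadget ; 3 | Chip

Each matches row matches the teams row where team_id = teams.id.
Then keep rows with m.goals_against >= 4.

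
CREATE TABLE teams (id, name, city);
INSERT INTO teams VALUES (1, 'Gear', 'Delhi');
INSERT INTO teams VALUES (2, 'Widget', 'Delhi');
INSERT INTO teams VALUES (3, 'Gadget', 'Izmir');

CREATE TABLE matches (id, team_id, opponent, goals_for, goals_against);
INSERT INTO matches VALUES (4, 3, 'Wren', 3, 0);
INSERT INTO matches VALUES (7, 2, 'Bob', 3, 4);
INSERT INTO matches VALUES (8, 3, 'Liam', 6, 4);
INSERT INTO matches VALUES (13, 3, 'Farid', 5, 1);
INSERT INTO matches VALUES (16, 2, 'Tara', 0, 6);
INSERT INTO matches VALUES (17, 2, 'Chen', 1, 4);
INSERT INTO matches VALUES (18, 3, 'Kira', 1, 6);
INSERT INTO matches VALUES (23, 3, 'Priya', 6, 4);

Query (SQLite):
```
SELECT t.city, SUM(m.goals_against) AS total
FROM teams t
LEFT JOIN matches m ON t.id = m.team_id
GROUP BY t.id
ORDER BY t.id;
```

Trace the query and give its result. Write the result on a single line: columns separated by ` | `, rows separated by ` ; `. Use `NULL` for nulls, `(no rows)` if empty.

Delhi | NULL ; Delhi | 14 ; Izmir | 15

LEFT JOIN keeps every teams row; unmatched ones get NULL for matches columns.
Group by teams.id and compute SUM(m.goals_against). SUM over an all-NULL group is NULL.
  1: ids {—} → SUM(m.goals_against)=NULL
  2: ids {7, 16, 17} → SUM(m.goals_against)=14
  3: ids {4, 8, 13, 18, 23} → SUM(m.goals_against)=15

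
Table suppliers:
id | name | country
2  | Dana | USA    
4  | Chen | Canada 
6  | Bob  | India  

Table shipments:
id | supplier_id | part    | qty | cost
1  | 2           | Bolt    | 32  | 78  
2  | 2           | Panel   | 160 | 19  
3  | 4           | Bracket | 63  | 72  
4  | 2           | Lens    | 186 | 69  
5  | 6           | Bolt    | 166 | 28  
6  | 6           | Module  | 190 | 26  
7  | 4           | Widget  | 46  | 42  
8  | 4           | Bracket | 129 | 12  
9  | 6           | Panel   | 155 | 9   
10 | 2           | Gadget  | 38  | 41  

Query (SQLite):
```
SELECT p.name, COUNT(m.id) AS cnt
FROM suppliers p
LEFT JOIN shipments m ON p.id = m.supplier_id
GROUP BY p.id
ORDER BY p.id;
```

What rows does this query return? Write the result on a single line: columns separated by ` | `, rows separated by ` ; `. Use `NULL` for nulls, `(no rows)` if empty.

Dana | 4 ; Chen | 3 ; Bob | 3

LEFT JOIN keeps every suppliers row; unmatched ones get NULL for shipments columns.
Group by suppliers.id and compute COUNT(m.id). COUNT(col) of an all-NULL group is 0.
  2: ids {1, 2, 4, 10} → COUNT(m.id)=4
  4: ids {3, 7, 8} → COUNT(m.id)=3
  6: ids {5, 6, 9} → COUNT(m.id)=3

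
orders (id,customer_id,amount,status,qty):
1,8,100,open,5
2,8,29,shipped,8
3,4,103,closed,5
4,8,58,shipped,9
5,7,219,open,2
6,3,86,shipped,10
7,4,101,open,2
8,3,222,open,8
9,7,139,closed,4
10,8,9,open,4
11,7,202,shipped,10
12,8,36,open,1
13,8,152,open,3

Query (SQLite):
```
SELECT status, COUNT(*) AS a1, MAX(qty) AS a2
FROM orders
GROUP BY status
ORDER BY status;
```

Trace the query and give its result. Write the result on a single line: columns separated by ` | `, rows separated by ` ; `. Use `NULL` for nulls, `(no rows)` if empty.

Group orders by status.
Per group compute: COUNT(*), MAX(qty).
  closed: ids {3, 9} → COUNT(*)=2, MAX(qty)=5
  open: ids {1, 5, 7, 8, 10, 12, 13} → COUNT(*)=7, MAX(qty)=8
  shipped: ids {2, 4, 6, 11} → COUNT(*)=4, MAX(qty)=10

closed | 2 | 5 ; open | 7 | 8 ; shipped | 4 | 10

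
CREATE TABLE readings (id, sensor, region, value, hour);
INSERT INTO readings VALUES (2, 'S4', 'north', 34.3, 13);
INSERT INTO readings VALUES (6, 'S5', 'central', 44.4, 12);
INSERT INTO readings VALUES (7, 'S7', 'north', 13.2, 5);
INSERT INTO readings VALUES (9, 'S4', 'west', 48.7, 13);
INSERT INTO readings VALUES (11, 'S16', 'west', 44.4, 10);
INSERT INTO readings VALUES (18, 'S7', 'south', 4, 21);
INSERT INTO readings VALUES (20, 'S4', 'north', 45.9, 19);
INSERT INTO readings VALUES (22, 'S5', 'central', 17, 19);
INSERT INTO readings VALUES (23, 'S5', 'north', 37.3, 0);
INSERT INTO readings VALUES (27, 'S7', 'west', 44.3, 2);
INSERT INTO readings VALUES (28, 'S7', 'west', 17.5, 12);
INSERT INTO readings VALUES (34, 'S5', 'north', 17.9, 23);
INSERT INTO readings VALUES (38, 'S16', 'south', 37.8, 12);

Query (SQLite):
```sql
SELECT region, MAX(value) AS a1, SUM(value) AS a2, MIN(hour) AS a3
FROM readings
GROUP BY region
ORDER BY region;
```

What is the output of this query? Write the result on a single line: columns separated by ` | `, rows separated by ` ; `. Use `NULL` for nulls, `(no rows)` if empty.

Group readings by region.
Per group compute: MAX(value), SUM(value), MIN(hour).
  central: ids {6, 22} → MAX(value)=44.4, SUM(value)=61.4, MIN(hour)=12
  north: ids {2, 7, 20, 23, 34} → MAX(value)=45.9, SUM(value)=148.6, MIN(hour)=0
  south: ids {18, 38} → MAX(value)=37.8, SUM(value)=41.8, MIN(hour)=12
  west: ids {9, 11, 27, 28} → MAX(value)=48.7, SUM(value)=154.9, MIN(hour)=2

central | 44.4 | 61.4 | 12 ; north | 45.9 | 148.6 | 0 ; south | 37.8 | 41.8 | 12 ; west | 48.7 | 154.9 | 2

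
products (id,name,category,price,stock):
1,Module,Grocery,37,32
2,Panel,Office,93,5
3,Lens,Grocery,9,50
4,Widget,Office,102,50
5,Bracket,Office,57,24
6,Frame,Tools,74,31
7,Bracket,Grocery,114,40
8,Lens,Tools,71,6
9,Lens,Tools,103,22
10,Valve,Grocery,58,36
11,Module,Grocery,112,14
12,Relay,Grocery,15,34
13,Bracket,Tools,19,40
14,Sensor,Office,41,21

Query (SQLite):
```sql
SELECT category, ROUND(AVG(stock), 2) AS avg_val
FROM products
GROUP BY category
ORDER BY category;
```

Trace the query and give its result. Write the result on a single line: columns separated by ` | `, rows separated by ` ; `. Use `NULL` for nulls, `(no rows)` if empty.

Partition products by category; compute ROUND(AVG(stock), 2) within each group.
  Grocery: ids {1, 3, 7, 10, 11, 12} → ROUND(AVG(stock), 2)=34.33
  Office: ids {2, 4, 5, 14} → ROUND(AVG(stock), 2)=25
  Tools: ids {6, 8, 9, 13} → ROUND(AVG(stock), 2)=24.75

Grocery | 34.33 ; Office | 25 ; Tools | 24.75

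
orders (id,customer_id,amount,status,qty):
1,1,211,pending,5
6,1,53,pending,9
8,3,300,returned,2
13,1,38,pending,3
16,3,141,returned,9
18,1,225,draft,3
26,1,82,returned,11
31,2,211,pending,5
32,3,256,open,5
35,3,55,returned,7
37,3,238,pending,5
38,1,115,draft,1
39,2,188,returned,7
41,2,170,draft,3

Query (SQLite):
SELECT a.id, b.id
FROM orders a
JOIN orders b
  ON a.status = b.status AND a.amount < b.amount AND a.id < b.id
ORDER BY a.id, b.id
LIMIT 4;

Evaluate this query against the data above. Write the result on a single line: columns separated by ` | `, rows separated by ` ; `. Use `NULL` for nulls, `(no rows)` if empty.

1 | 37 ; 6 | 31 ; 6 | 37 ; 13 | 31

Pairs (a,b) with same status, a.amount < b.amount, a.id < b.id.
status groups: draft:{18,38,41} open:{32} pending:{1,6,13,31,37} returned:{8,16,26,35,39}
Ordered by (a.id, b.id); first 4.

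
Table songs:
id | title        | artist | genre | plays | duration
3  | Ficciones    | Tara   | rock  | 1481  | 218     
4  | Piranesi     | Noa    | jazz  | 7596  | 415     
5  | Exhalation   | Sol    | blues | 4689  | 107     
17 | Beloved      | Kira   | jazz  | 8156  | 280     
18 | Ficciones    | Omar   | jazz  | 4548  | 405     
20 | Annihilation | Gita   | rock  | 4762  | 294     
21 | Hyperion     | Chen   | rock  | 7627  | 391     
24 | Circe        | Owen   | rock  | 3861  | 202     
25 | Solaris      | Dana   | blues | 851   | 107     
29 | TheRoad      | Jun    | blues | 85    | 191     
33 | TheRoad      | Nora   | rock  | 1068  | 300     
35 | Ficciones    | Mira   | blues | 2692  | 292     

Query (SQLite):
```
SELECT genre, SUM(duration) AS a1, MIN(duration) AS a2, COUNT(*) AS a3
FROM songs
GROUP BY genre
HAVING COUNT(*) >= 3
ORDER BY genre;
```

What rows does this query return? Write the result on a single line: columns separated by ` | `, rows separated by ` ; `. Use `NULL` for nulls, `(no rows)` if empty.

Group songs by genre.
Per group compute: SUM(duration), MIN(duration), COUNT(*).
HAVING: drop groups with fewer than 3 rows.
  blues: ids {5, 25, 29, 35} → SUM(duration)=697, MIN(duration)=107, COUNT(*)=4
  jazz: ids {4, 17, 18} → SUM(duration)=1100, MIN(duration)=280, COUNT(*)=3
  rock: ids {3, 20, 21, 24, 33} → SUM(duration)=1405, MIN(duration)=202, COUNT(*)=5

blues | 697 | 107 | 4 ; jazz | 1100 | 280 | 3 ; rock | 1405 | 202 | 5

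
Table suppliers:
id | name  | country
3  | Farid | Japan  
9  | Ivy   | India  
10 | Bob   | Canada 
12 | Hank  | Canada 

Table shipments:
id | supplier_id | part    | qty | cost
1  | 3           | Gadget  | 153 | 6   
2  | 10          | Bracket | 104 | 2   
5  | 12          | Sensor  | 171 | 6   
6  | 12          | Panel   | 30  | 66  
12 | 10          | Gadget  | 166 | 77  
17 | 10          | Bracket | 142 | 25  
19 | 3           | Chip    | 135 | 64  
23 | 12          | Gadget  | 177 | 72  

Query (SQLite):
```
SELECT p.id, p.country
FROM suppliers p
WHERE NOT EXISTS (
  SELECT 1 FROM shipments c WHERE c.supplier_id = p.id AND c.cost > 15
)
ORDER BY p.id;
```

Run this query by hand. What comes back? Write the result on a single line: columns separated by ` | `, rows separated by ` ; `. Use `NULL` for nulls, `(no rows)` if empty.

9 | India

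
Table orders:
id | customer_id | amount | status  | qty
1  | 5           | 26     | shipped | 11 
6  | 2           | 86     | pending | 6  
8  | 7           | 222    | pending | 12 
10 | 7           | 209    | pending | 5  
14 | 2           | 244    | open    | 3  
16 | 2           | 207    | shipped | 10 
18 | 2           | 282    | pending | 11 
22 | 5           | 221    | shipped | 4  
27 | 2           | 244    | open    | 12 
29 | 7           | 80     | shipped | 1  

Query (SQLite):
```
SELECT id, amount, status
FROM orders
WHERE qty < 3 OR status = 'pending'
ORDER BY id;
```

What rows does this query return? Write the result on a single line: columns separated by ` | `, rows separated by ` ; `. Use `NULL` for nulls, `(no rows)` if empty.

6 | 86 | pending ; 8 | 222 | pending ; 10 | 209 | pending ; 18 | 282 | pending ; 29 | 80 | shipped

qty < 3: ids {29}
status = 'pending': ids {6, 8, 10, 18}
Combine with OR.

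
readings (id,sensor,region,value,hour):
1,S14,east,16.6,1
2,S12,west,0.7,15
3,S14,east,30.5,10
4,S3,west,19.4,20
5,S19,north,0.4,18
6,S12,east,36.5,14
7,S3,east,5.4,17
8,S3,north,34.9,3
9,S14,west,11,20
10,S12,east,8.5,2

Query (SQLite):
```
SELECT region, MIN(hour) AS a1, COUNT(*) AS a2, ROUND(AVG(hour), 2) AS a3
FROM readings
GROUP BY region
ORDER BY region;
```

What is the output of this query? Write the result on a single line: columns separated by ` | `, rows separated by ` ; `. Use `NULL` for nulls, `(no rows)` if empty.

east | 1 | 5 | 8.8 ; north | 3 | 2 | 10.5 ; west | 15 | 3 | 18.33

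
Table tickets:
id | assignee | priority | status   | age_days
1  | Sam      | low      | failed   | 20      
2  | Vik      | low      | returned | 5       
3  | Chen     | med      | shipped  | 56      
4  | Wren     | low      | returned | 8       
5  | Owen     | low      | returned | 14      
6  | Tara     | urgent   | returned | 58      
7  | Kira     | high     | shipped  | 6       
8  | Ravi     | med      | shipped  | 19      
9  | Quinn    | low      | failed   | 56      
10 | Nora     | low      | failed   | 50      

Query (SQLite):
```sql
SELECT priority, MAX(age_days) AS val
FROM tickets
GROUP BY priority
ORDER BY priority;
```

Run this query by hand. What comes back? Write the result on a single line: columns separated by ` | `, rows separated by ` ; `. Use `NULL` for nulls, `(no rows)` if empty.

high | 6 ; low | 56 ; med | 56 ; urgent | 58

Partition tickets by priority; compute MAX(age_days) within each group.
  high: ids {7} → MAX(age_days)=6
  low: ids {1, 2, 4, 5, 9, 10} → MAX(age_days)=56
  med: ids {3, 8} → MAX(age_days)=56
  urgent: ids {6} → MAX(age_days)=58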